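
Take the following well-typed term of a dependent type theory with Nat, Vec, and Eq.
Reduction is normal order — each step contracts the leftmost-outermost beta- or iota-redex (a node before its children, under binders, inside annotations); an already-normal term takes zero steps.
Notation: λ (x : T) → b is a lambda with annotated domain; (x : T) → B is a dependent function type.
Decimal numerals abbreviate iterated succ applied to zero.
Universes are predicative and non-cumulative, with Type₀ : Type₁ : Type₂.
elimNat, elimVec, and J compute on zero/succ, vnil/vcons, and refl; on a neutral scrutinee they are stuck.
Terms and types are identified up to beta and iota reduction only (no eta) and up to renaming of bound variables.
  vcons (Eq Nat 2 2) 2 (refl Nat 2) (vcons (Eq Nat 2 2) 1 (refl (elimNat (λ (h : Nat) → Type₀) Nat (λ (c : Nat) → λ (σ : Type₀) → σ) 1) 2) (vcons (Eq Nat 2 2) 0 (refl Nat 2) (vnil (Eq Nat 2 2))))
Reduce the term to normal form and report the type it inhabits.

reduced normal form:
  vcons (Eq Nat 2 2) 2 (refl Nat 2) (vcons (Eq Nat 2 2) 1 (refl Nat 2) (vcons (Eq Nat 2 2) 0 (refl Nat 2) (vnil (Eq Nat 2 2))))
the term's type:
  Vec (Eq Nat 2 2) 3
observation: 4 normal-order steps separate the term from its normal form.


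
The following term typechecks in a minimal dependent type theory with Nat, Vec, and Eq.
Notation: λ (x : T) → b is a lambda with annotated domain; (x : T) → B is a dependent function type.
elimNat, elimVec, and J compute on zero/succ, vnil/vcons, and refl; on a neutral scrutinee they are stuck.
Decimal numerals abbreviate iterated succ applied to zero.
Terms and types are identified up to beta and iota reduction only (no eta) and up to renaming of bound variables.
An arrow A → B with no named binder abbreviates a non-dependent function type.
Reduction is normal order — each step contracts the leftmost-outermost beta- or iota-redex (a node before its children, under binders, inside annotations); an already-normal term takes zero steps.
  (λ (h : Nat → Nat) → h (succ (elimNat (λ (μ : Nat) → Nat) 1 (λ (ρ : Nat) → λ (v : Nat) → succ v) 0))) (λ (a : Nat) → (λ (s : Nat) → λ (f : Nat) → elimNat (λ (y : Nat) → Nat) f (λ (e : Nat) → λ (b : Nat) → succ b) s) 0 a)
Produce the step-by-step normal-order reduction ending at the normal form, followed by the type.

normal-order reduction:
  (λ (h : Nat → Nat) → h (succ (elimNat (λ (μ : Nat) → Nat) 1 (λ (ρ : Nat) → λ (v : Nat) → succ v) 0))) (λ (a : Nat) → (λ (s : Nat) → λ (f : Nat) → elimNat (λ (y : Nat) → Nat) f (λ (e : Nat) → λ (b : Nat) → succ b) s) 0 a)
  ~> (λ (h : Nat) → (λ (μ : Nat) → λ (ρ : Nat) → elimNat (λ (v : Nat) → Nat) ρ (λ (a : Nat) → λ (s : Nat) → succ s) μ) 0 h) (succ (elimNat (λ (f : Nat) → Nat) 1 (λ (y : Nat) → λ (e : Nat) → succ e) 0))
  ~> (λ (h : Nat) → λ (μ : Nat) → elimNat (λ (ρ : Nat) → Nat) μ (λ (v : Nat) → λ (a : Nat) → succ a) h) 0 (succ (elimNat (λ (s : Nat) → Nat) 1 (λ (f : Nat) → λ (y : Nat) → succ y) 0))
  ~> (λ (h : Nat) → elimNat (λ (μ : Nat) → Nat) h (λ (ρ : Nat) → λ (v : Nat) → succ v) 0) (succ (elimNat (λ (a : Nat) → Nat) 1 (λ (s : Nat) → λ (f : Nat) → succ f) 0))
  ~> elimNat (λ (h : Nat) → Nat) (succ (elimNat (λ (μ : Nat) → Nat) 1 (λ (ρ : Nat) → λ (v : Nat) → succ v) 0)) (λ (a : Nat) → λ (s : Nat) → succ s) 0
  ~> succ (elimNat (λ (h : Nat) → Nat) 1 (λ (μ : Nat) → λ (ρ : Nat) → succ ρ) 0)
  ~> 2
type:
  Nat


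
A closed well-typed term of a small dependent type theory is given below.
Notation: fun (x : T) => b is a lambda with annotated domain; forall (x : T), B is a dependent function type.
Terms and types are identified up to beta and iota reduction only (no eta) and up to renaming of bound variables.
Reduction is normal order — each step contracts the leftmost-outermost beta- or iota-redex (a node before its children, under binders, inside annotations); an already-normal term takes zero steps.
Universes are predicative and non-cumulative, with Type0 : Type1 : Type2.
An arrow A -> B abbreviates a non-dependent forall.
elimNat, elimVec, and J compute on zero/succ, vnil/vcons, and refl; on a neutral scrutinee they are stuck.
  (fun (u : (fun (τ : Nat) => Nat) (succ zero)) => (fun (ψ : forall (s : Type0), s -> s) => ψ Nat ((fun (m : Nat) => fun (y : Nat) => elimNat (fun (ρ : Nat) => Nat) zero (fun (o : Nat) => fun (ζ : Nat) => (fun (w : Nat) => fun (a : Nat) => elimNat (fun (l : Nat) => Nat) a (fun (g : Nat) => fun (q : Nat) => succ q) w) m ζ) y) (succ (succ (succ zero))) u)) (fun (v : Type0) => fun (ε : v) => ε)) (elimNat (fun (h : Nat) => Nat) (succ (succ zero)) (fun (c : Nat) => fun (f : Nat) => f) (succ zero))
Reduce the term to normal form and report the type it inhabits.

reduced normal form:
  succ (succ (succ (succ (succ (succ zero)))))
type:
  Nat
observation: 29 normal-order steps separate the term from its normal form.


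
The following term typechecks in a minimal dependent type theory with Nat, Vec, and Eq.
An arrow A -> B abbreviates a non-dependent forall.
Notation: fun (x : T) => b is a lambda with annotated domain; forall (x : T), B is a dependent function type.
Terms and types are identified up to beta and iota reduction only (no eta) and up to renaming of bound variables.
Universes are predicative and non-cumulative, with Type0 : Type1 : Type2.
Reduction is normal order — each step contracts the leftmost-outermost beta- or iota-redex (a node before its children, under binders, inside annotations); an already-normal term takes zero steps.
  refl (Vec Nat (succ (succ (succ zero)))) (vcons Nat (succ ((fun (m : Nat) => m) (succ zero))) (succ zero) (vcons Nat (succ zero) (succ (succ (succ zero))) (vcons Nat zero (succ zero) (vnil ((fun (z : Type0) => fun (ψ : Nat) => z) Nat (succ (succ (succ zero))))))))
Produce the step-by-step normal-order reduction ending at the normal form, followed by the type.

normal-order reduction sequence:
  refl (Vec Nat (succ (succ (succ zero)))) (vcons Nat (succ ((fun (m : Nat) => m) (succ zero))) (succ zero) (vcons Nat (succ zero) (succ (succ (succ zero))) (vcons Nat zero (succ zero) (vnil ((fun (z : Type0) => fun (ψ : Nat) => z) Nat (succ (succ (succ zero))))))))
  ~> refl (Vec Nat (succ (succ (succ zero)))) (vcons Nat (succ (succ zero)) (succ zero) (vcons Nat (succ zero) (succ (succ (succ zero))) (vcons Nat zero (succ zero) (vnil ((fun (m : Type0) => fun (z : Nat) => m) Nat (succ (succ (succ zero))))))))
  ~> refl (Vec Nat (succ (succ (succ zero)))) (vcons Nat (succ (succ zero)) (succ zero) (vcons Nat (succ zero) (succ (succ (succ zero))) (vcons Nat zero (succ zero) (vnil ((fun (m : Nat) => Nat) (succ (succ (succ zero))))))))
  ~> refl (Vec Nat (succ (succ (succ zero)))) (vcons Nat (succ (succ zero)) (succ zero) (vcons Nat (succ zero) (succ (succ (succ zero))) (vcons Nat zero (succ zero) (vnil Nat))))
type:
  Eq (Vec Nat (succ (succ (succ zero)))) (vcons Nat (succ (succ zero)) (succ zero) (vcons Nat (succ zero) (succ (succ (succ zero))) (vcons Nat zero (succ zero) (vnil Nat)))) (vcons Nat (succ (succ zero)) (succ zero) (vcons Nat (succ zero) (succ (succ (succ zero))) (vcons Nat zero (succ zero) (vnil Nat))))


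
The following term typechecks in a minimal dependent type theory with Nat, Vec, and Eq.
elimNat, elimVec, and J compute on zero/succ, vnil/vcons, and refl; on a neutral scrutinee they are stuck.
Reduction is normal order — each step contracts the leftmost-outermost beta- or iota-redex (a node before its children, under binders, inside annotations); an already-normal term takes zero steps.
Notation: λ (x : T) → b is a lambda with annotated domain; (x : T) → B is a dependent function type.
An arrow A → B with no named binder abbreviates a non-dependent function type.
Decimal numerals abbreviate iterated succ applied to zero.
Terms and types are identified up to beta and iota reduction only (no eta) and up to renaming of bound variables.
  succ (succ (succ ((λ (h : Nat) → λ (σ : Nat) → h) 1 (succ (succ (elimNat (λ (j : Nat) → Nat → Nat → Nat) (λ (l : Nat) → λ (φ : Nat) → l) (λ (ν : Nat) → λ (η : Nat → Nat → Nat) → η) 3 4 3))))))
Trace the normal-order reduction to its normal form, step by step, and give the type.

reduction (normal order):
  succ (succ (succ ((λ (h : Nat) → λ (σ : Nat) → h) 1 (succ (succ (elimNat (λ (j : Nat) → Nat → Nat → Nat) (λ (l : Nat) → λ (φ : Nat) → l) (λ (ν : Nat) → λ (η : Nat → Nat → Nat) → η) 3 4 3))))))
  ~> succ (succ (succ ((λ (h : Nat) → 1) (succ (succ (elimNat (λ (σ : Nat) → Nat → Nat → Nat) (λ (j : Nat) → λ (l : Nat) → j) (λ (φ : Nat) → λ (ν : Nat → Nat → Nat) → ν) 3 4 3))))))
  ~> 4
inferred type:
  Nat


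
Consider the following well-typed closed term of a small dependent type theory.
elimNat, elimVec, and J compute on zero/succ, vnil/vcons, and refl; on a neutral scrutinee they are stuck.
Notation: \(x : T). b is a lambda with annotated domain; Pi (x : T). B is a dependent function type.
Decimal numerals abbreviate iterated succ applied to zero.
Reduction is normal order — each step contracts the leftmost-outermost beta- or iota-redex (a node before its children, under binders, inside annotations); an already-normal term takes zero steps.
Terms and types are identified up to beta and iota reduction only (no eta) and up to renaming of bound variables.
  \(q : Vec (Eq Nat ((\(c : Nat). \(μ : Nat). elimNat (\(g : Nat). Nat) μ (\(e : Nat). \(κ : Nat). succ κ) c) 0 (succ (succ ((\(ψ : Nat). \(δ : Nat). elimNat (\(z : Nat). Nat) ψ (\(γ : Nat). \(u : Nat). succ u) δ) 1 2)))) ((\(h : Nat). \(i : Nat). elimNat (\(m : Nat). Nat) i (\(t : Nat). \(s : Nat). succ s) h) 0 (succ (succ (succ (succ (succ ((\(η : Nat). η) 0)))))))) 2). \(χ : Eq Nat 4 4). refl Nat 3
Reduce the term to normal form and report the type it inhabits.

resulting normal form:
  \(q : Vec (Eq Nat 5 5) 2). \(c : Eq Nat 4 4). refl Nat 3
the term's type:
  Pi (q : Vec (Eq Nat 5 5) 2). Pi (c : Eq Nat 4 4). Eq Nat 3 3


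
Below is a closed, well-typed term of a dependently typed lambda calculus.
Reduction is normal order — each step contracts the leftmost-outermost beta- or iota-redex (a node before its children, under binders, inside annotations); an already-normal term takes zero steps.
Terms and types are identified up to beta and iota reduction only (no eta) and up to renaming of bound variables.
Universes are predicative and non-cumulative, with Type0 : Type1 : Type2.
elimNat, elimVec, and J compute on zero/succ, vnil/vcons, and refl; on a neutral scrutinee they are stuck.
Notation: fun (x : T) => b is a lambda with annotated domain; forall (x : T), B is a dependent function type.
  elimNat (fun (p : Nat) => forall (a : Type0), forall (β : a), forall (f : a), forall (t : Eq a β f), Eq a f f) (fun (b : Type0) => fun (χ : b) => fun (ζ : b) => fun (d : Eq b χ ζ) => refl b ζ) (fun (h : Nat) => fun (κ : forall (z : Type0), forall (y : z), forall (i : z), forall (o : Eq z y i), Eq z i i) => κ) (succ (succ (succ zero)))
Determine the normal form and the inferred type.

normal form:
  fun (p : Type0) => fun (a : p) => fun (β : p) => fun (f : Eq p a β) => refl p β
type:
  forall (p : Type0), forall (a : p), forall (β : p), forall (f : Eq p a β), Eq p β β
observation: 10 normal-order steps separate the term from its normal form.


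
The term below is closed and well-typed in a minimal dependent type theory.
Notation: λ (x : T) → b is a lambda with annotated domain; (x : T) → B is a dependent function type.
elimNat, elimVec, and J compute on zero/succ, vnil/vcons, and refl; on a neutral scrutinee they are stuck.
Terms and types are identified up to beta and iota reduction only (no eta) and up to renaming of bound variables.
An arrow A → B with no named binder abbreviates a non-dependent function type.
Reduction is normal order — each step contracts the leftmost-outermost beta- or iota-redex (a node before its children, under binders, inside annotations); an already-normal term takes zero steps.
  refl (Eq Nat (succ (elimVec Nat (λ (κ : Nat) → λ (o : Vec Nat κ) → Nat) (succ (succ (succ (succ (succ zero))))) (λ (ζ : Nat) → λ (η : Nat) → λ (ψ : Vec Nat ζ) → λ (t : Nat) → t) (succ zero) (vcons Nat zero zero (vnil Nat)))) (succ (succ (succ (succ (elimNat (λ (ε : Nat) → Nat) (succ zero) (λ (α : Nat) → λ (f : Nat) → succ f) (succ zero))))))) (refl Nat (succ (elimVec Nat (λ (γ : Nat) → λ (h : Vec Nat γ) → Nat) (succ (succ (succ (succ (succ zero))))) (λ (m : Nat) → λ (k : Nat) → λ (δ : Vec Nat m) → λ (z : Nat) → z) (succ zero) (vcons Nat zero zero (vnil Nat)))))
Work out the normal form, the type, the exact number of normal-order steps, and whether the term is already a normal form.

reduced normal form:
  refl (Eq Nat (succ (succ (succ (succ (succ (succ zero)))))) (succ (succ (succ (succ (succ (succ zero))))))) (refl Nat (succ (succ (succ (succ (succ (succ zero)))))))
the term's type:
  Eq (Eq Nat (succ (succ (succ (succ (succ (succ zero)))))) (succ (succ (succ (succ (succ (succ zero))))))) (refl Nat (succ (succ (succ (succ (succ (succ zero))))))) (refl Nat (succ (succ (succ (succ (succ (succ zero)))))))
steps to reach normal form (normal order): 16
started in normal form: no
first contracted redex: an elimVec iota-redex


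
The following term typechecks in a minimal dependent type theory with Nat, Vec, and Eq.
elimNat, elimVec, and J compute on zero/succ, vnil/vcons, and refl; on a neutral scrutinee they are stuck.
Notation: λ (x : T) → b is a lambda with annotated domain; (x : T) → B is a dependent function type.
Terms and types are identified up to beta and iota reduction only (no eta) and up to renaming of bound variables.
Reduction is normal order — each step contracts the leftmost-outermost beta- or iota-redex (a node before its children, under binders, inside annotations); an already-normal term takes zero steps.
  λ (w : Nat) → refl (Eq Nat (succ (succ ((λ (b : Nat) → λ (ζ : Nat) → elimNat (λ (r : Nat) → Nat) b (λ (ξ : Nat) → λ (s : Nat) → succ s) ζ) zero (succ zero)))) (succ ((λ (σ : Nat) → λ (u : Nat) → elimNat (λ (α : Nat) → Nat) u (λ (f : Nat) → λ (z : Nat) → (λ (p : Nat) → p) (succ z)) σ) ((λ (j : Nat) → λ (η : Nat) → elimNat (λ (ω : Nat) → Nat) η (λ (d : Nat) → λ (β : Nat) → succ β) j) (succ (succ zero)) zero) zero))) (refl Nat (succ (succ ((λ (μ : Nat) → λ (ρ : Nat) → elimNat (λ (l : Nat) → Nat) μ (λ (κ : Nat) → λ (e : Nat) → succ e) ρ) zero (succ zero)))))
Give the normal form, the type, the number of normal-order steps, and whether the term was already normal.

normal form:
  λ (w : Nat) → refl (Eq Nat (succ (succ (succ zero))) (succ (succ (succ zero)))) (refl Nat (succ (succ (succ zero))))
the term's type:
  (w : Nat) → Eq (Eq Nat (succ (succ (succ zero))) (succ (succ (succ zero)))) (refl Nat (succ (succ (succ zero)))) (refl Nat (succ (succ (succ zero))))
steps to reach normal form (normal order): 31
term was already normal: no
first contracted redex: a beta-redex


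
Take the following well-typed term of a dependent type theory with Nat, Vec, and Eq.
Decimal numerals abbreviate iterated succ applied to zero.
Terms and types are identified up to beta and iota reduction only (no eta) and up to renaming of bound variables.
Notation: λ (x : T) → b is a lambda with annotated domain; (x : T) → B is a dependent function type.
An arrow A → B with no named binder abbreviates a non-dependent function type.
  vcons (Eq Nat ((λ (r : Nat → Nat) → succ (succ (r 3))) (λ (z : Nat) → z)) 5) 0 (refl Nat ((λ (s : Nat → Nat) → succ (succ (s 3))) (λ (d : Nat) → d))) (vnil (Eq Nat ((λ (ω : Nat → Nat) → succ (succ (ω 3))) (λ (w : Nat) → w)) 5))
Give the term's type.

the term's type:
  Vec (Eq Nat 5 5) 1


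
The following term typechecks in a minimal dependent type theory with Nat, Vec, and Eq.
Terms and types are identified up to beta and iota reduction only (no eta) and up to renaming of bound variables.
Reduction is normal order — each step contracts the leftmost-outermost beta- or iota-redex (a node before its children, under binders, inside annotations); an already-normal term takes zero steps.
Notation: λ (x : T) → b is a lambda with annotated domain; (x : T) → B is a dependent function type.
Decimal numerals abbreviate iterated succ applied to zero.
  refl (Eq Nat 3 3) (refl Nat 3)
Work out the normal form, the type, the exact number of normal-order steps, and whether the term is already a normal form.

normal form:
  refl (Eq Nat 3 3) (refl Nat 3)
type:
  Eq (Eq Nat 3 3) (refl Nat 3) (refl Nat 3)
reduction steps (normal order): 0
started in normal form: yes


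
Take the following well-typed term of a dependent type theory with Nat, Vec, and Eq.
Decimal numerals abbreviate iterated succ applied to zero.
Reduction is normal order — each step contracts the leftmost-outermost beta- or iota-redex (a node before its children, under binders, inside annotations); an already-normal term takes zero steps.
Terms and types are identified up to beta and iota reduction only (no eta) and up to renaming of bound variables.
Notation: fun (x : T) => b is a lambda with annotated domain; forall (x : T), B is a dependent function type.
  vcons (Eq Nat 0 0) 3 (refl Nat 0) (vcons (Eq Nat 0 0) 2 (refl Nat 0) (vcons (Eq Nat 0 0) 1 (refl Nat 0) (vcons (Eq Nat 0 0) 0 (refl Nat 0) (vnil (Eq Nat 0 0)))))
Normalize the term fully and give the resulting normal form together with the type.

resulting normal form:
  vcons (Eq Nat 0 0) 3 (refl Nat 0) (vcons (Eq Nat 0 0) 2 (refl Nat 0) (vcons (Eq Nat 0 0) 1 (refl Nat 0) (vcons (Eq Nat 0 0) 0 (refl Nat 0) (vnil (Eq Nat 0 0)))))
type:
  Vec (Eq Nat 0 0) 4


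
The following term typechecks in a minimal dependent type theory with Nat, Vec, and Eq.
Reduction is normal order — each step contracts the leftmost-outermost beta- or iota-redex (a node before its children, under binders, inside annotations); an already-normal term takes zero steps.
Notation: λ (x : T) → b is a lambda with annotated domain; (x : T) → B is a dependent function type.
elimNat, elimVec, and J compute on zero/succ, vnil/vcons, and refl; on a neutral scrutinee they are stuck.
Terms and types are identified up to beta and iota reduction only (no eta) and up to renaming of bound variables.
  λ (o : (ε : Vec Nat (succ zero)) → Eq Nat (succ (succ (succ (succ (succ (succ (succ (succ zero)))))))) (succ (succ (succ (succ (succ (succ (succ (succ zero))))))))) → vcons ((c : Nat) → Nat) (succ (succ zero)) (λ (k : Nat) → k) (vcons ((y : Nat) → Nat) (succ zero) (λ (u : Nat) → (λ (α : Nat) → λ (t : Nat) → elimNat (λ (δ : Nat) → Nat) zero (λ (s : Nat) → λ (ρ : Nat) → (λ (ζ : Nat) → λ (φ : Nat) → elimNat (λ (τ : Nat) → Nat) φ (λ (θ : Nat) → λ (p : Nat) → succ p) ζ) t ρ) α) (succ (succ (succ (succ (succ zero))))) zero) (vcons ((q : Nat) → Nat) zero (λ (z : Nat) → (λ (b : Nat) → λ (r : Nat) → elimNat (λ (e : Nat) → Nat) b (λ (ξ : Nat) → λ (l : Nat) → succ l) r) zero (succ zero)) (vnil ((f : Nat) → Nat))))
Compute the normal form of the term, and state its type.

resulting normal form:
  λ (o : (ε : Vec Nat (succ zero)) → Eq Nat (succ (succ (succ (succ (succ (succ (succ (succ zero)))))))) (succ (succ (succ (succ (succ (succ (succ (succ zero))))))))) → vcons ((c : Nat) → Nat) (succ (succ zero)) (λ (k : Nat) → k) (vcons ((y : Nat) → Nat) (succ zero) (λ (u : Nat) → zero) (vcons ((α : Nat) → Nat) zero (λ (t : Nat) → succ zero) (vnil ((δ : Nat) → Nat))))
inferred type:
  (o : (ε : Vec Nat (succ zero)) → Eq Nat (succ (succ (succ (succ (succ (succ (succ (succ zero)))))))) (succ (succ (succ (succ (succ (succ (succ (succ zero))))))))) → Vec ((c : Nat) → Nat) (succ (succ (succ zero)))


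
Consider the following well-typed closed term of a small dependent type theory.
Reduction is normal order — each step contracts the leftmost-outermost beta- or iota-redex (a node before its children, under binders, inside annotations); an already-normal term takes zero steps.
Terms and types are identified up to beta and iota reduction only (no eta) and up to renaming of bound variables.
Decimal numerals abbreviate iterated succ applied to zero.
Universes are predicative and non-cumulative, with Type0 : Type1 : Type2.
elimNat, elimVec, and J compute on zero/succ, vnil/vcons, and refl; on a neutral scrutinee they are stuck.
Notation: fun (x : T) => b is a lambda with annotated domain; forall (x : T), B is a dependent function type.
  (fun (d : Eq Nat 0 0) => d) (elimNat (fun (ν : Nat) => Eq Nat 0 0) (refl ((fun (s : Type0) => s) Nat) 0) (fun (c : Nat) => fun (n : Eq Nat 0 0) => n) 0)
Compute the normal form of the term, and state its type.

resulting normal form:
  refl Nat 0
inferred type:
  Eq Nat 0 0
observation: the leftmost-outermost redex is a beta-redex, and normalization takes 3 steps.


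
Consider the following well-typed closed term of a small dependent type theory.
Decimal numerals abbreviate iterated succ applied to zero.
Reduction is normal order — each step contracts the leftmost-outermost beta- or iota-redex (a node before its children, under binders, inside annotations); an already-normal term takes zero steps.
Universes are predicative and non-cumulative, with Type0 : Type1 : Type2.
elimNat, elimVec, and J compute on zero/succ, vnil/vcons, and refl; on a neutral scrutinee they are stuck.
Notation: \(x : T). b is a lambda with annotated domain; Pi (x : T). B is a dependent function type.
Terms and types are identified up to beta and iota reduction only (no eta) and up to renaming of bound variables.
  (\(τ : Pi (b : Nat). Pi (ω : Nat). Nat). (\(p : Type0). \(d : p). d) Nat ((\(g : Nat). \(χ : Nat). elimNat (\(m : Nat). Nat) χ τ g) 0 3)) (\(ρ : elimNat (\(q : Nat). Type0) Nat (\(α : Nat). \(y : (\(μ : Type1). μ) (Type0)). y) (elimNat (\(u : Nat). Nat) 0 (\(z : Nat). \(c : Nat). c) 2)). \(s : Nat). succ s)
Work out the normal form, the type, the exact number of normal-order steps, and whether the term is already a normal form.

normal form:
  3
inferred type:
  Nat
normal-order step count: 6
started in normal form: no
first contracted redex: a beta-redex


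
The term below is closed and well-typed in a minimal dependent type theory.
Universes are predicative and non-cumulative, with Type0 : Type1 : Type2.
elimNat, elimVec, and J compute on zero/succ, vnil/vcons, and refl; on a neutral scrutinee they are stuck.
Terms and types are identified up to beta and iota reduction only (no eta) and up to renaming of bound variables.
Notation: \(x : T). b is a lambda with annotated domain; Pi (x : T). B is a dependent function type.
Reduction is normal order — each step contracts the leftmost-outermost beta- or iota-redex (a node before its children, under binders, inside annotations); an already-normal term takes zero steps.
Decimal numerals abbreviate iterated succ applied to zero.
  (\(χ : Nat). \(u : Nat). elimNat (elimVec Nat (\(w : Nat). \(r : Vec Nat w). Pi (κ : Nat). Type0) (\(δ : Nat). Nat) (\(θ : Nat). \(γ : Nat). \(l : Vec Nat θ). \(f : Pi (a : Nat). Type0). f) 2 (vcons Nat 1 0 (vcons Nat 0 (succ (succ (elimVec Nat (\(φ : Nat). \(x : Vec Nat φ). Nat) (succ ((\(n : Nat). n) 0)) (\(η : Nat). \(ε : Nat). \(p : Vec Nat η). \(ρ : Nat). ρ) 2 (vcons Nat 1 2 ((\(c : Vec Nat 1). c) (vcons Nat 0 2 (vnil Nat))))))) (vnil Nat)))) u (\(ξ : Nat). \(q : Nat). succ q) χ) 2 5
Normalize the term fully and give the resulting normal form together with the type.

reduced normal form:
  7
the term's type:
  Nat
observation: the term reaches its normal form after 9 normal-order steps.


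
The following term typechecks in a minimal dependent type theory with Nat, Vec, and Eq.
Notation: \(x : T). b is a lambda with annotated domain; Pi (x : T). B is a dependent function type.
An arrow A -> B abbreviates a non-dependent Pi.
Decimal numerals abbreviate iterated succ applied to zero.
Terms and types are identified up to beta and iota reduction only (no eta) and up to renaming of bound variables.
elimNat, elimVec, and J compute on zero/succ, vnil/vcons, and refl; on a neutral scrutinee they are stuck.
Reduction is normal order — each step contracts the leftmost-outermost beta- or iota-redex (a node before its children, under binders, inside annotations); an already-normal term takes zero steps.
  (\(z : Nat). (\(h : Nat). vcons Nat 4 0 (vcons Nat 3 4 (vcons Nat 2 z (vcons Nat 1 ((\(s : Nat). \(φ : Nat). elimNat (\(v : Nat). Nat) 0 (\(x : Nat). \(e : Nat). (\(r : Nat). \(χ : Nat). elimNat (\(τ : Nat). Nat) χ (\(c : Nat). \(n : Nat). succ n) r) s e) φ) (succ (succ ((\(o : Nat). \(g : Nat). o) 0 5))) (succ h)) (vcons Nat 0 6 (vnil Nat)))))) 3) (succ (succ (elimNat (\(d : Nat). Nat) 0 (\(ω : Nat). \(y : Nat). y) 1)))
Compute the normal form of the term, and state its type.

normal form:
  vcons Nat 4 0 (vcons Nat 3 4 (vcons Nat 2 2 (vcons Nat 1 8 (vcons Nat 0 6 (vnil Nat)))))
inferred type:
  Vec Nat 5
observation: contracting a beta-redex first, the term normalizes in 65 steps.


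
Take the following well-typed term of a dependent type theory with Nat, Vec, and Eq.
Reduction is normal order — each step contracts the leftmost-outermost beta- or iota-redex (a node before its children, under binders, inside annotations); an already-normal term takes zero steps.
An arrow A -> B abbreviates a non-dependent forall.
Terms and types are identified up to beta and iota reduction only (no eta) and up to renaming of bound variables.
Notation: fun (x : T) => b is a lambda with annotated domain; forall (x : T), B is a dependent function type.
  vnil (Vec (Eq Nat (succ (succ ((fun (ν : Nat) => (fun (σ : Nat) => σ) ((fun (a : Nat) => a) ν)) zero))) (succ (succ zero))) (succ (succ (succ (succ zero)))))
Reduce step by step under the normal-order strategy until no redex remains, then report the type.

normal-order reduction sequence:
  vnil (Vec (Eq Nat (succ (succ ((fun (ν : Nat) => (fun (σ : Nat) => σ) ((fun (a : Nat) => a) ν)) zero))) (succ (succ zero))) (succ (succ (succ (succ zero)))))
  ~> vnil (Vec (Eq Nat (succ (succ ((fun (ν : Nat) => ν) ((fun (σ : Nat) => σ) zero)))) (succ (succ zero))) (succ (succ (succ (succ zero)))))
  ~> vnil (Vec (Eq Nat (succ (succ ((fun (ν : Nat) => ν) zero))) (succ (succ zero))) (succ (succ (succ (succ zero)))))
  ~> vnil (Vec (Eq Nat (succ (succ zero)) (succ (succ zero))) (succ (succ (succ (succ zero)))))
inferred type:
  Vec (Vec (Eq Nat (succ (succ zero)) (succ (succ zero))) (succ (succ (succ (succ zero))))) zero


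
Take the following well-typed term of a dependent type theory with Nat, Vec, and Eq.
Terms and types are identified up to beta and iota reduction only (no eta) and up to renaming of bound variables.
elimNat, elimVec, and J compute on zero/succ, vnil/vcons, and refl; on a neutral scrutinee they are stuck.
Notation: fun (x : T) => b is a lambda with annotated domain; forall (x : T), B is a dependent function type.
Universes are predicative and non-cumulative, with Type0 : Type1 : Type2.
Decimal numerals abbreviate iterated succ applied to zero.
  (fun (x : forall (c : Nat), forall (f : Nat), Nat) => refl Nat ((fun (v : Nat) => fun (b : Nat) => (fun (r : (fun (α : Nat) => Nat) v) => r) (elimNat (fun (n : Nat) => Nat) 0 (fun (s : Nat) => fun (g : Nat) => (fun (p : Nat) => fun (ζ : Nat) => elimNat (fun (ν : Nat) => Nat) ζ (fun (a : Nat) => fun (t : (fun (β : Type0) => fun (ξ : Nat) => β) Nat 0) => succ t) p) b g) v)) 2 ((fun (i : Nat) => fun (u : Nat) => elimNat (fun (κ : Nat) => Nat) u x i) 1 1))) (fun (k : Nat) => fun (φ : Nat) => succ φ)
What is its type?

the term's type:
  Eq Nat 4 4


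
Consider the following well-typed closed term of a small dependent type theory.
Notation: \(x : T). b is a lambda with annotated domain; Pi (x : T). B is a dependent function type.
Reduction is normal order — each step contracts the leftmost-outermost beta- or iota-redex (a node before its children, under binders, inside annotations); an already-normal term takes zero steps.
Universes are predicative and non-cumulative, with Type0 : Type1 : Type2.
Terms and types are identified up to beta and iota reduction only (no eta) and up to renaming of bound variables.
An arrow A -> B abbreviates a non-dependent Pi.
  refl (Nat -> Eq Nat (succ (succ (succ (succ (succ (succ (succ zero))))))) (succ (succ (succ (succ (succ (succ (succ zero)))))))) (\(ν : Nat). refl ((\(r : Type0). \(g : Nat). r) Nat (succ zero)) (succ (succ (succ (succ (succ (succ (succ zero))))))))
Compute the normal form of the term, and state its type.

reduced normal form:
  refl (Nat -> Eq Nat (succ (succ (succ (succ (succ (succ (succ zero))))))) (succ (succ (succ (succ (succ (succ (succ zero)))))))) (\(ν : Nat). refl Nat (succ (succ (succ (succ (succ (succ (succ zero))))))))
the term's type:
  Eq (Nat -> Eq Nat (succ (succ (succ (succ (succ (succ (succ zero))))))) (succ (succ (succ (succ (succ (succ (succ zero)))))))) (\(ν : Nat). refl Nat (succ (succ (succ (succ (succ (succ (succ zero)))))))) (\(r : Nat). refl Nat (succ (succ (succ (succ (succ (succ (succ zero))))))))
observation: the leftmost-outermost redex is a beta-redex, and normalization takes 2 steps.


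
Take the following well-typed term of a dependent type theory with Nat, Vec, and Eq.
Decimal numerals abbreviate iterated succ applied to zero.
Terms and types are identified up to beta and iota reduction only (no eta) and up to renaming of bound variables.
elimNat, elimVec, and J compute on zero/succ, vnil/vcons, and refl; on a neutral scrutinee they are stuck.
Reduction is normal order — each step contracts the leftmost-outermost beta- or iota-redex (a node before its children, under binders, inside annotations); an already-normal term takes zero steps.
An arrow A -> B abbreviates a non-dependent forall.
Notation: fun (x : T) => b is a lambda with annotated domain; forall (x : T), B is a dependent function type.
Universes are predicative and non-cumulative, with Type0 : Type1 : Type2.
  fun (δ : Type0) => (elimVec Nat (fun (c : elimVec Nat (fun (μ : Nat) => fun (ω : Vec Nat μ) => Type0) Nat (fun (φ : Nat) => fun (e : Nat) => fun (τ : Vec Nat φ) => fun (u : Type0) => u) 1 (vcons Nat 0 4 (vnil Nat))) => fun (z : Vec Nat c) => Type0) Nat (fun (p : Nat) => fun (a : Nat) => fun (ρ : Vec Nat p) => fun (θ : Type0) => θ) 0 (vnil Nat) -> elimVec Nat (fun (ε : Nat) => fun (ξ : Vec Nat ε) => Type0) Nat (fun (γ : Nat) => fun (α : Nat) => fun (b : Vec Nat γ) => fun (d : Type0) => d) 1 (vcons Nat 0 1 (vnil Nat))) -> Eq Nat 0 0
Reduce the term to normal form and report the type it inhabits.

normal form:
  fun (δ : Type0) => (Nat -> Nat) -> Eq Nat 0 0
the term's type:
  Type0 -> Type0


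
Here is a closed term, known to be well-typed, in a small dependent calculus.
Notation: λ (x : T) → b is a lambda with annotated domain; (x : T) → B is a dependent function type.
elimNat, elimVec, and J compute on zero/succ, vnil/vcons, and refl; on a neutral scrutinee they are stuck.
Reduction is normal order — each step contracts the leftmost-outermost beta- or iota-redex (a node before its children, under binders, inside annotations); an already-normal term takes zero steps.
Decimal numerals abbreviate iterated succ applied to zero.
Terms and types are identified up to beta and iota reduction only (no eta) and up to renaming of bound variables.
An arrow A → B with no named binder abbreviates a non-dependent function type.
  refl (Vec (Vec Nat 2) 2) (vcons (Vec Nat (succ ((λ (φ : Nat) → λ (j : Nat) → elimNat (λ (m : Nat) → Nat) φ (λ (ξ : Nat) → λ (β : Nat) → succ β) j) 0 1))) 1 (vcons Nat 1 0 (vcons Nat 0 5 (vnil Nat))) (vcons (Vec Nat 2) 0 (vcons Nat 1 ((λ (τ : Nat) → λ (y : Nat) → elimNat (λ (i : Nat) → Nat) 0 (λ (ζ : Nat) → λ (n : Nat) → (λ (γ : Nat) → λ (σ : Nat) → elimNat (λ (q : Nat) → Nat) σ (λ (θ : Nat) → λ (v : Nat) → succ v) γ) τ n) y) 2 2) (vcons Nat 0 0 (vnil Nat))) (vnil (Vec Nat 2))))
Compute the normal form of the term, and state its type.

resulting normal form:
  refl (Vec (Vec Nat 2) 2) (vcons (Vec Nat 2) 1 (vcons Nat 1 0 (vcons Nat 0 5 (vnil Nat))) (vcons (Vec Nat 2) 0 (vcons Nat 1 4 (vcons Nat 0 0 (vnil Nat))) (vnil (Vec Nat 2))))
inferred type:
  Eq (Vec (Vec Nat 2) 2) (vcons (Vec Nat 2) 1 (vcons Nat 1 0 (vcons Nat 0 5 (vnil Nat))) (vcons (Vec Nat 2) 0 (vcons Nat 1 4 (vcons Nat 0 0 (vnil Nat))) (vnil (Vec Nat 2)))) (vcons (Vec Nat 2) 1 (vcons Nat 1 0 (vcons Nat 0 5 (vnil Nat))) (vcons (Vec Nat 2) 0 (vcons Nat 1 4 (vcons Nat 0 0 (vnil Nat))) (vnil (Vec Nat 2))))
observation: the term reaches its normal form after 33 normal-order steps.


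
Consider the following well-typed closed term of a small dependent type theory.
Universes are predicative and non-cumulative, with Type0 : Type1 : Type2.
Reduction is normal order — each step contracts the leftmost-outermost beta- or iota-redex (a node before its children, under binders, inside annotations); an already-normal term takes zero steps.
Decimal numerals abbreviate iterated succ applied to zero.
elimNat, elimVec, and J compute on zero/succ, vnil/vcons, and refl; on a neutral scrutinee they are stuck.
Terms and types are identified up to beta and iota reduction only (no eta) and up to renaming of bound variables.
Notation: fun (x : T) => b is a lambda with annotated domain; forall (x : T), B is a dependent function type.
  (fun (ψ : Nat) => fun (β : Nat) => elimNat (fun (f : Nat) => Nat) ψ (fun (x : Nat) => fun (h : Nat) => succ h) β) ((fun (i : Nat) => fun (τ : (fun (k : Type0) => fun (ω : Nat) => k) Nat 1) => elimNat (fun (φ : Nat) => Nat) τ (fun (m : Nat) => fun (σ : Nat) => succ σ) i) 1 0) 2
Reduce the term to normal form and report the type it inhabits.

normal form:
  3
the term's type:
  Nat
observation: 15 normal-order steps separate the term from its normal form.


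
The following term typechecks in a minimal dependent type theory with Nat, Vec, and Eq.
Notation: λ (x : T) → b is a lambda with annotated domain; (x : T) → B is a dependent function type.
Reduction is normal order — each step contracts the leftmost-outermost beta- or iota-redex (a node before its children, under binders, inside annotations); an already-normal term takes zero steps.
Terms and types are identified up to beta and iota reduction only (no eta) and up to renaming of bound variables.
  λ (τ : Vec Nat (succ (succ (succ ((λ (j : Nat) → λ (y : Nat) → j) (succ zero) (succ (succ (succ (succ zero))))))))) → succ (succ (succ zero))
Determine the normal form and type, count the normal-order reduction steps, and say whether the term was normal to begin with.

resulting normal form:
  λ (τ : Vec Nat (succ (succ (succ (succ zero))))) → succ (succ (succ zero))
type:
  (τ : Vec Nat (succ (succ (succ (succ zero))))) → Nat
normal-order step count: 2
started in normal form: no
first contracted redex: a beta-redex


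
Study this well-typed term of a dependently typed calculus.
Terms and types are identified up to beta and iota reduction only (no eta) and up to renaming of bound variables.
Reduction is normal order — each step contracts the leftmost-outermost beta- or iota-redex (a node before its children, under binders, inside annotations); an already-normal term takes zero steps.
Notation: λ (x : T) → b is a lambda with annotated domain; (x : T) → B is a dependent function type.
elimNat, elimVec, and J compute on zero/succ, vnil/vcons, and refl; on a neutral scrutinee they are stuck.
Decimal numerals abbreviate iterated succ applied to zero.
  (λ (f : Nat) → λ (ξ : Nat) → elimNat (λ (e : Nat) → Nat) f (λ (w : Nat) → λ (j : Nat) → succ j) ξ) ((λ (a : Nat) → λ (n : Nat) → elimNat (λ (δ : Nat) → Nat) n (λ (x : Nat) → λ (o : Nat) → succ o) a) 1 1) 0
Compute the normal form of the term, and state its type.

normal form:
  2
type:
  Nat
observation: the leftmost-outermost redex is a beta-redex, and normalization takes 9 steps.


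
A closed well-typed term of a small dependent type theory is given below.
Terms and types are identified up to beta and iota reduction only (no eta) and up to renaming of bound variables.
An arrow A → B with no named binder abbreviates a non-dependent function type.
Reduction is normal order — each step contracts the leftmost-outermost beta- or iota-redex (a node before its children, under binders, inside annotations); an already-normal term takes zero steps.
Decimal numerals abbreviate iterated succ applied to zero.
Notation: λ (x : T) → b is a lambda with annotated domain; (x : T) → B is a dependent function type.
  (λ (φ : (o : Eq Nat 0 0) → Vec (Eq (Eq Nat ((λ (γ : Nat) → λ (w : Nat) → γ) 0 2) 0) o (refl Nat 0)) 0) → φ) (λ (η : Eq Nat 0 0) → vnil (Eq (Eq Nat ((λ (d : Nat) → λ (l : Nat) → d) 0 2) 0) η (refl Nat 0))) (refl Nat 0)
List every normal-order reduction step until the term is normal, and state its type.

normal-order reduction:
  (λ (φ : (o : Eq Nat 0 0) → Vec (Eq (Eq Nat ((λ (γ : Nat) → λ (w : Nat) → γ) 0 2) 0) o (refl Nat 0)) 0) → φ) (λ (η : Eq Nat 0 0) → vnil (Eq (Eq Nat ((λ (d : Nat) → λ (l : Nat) → d) 0 2) 0) η (refl Nat 0))) (refl Nat 0)
  ~> (λ (φ : Eq Nat 0 0) → vnil (Eq (Eq Nat ((λ (o : Nat) → λ (γ : Nat) → o) 0 2) 0) φ (refl Nat 0))) (refl Nat 0)
  ~> vnil (Eq (Eq Nat ((λ (φ : Nat) → λ (o : Nat) → φ) 0 2) 0) (refl Nat 0) (refl Nat 0))
  ~> vnil (Eq (Eq Nat ((λ (φ : Nat) → 0) 2) 0) (refl Nat 0) (refl Nat 0))
  ~> vnil (Eq (Eq Nat 0 0) (refl Nat 0) (refl Nat 0))
the term's type:
  Vec (Eq (Eq Nat 0 0) (refl Nat 0) (refl Nat 0)) 0


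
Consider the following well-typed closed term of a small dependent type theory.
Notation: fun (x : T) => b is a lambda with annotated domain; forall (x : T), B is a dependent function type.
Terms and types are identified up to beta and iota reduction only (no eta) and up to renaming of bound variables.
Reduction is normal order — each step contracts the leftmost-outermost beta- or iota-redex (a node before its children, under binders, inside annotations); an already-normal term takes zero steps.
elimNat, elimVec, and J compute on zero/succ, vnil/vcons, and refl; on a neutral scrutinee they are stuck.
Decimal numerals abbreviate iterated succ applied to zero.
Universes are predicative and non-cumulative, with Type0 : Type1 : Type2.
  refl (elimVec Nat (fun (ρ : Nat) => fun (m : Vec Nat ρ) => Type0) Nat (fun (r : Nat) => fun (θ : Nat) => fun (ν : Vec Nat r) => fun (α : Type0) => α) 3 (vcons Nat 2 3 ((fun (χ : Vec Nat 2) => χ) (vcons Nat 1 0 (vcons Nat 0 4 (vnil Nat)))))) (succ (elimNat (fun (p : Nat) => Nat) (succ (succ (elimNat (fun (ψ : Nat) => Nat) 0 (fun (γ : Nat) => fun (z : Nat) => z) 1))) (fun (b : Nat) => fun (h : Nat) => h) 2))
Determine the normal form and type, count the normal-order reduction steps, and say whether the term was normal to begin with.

normal form:
  refl Nat 3
inferred type:
  Eq Nat 3 3
reduction steps (normal order): 28
started in normal form: no
first redex: an elimVec iota-redex


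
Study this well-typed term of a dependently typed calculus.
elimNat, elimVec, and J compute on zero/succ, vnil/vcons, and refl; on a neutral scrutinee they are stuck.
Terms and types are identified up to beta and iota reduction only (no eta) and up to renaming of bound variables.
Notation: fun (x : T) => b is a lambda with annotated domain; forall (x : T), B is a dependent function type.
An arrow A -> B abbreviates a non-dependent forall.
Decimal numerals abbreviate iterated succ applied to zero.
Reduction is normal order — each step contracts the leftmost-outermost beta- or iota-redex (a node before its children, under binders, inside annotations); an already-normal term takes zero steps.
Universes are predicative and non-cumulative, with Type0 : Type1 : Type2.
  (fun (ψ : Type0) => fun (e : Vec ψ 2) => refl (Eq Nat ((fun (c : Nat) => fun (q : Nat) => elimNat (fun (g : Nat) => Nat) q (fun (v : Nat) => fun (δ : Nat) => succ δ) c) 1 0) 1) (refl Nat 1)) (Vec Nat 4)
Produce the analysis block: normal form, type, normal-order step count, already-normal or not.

resulting normal form:
  fun (ψ : Vec (Vec Nat 4) 2) => refl (Eq Nat 1 1) (refl Nat 1)
type:
  Vec (Vec Nat 4) 2 -> Eq (Eq Nat 1 1) (refl Nat 1) (refl Nat 1)
normal-order step count: 7
term was already normal: no
first contracted redex: a beta-redex
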